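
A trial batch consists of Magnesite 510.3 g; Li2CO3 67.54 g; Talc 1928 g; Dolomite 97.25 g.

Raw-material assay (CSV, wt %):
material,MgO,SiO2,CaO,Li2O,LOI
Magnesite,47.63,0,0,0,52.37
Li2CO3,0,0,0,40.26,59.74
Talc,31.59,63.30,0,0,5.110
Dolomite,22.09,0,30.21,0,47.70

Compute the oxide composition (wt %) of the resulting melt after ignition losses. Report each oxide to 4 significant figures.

Intermediates are shown, rounded to four significant digits, within the worked lines. Full float precision is carried at every stage — every reported figure is rounded just once — derived quantities (glass mass, the four compositions, LOI, yield, the totals) are computed from the batch weights at 2151 g of glass at full float precision, exactly as shown in the question or the answer.
Per-oxide mass from batch:
  MgO: 510.3·0.4763 + 1928·0.3159 + 97.25·0.2209 = 873.6 g
  SiO2: 1928·0.6330 = 1220 g
  CaO: 97.25·0.3021 = 29.38 g
  Li2O: 67.54·0.4026 = 27.19 g
LOI: 510.3·0.5237 + 67.54·0.5974 + 1928·0.05110 + 97.25·0.4770 = 452.5 g
Net of LOI, the glass mass = 2603 − 452.5 = 2151 g (consistent with Σ oxide mass)
percent by weight: oxide/glass ×100

Glass mass = 2151 g (batch 2603 − LOI 452.5).
Composition: MgO 40.62%, SiO2 56.75%, CaO 1.366%, Li2O 1.264%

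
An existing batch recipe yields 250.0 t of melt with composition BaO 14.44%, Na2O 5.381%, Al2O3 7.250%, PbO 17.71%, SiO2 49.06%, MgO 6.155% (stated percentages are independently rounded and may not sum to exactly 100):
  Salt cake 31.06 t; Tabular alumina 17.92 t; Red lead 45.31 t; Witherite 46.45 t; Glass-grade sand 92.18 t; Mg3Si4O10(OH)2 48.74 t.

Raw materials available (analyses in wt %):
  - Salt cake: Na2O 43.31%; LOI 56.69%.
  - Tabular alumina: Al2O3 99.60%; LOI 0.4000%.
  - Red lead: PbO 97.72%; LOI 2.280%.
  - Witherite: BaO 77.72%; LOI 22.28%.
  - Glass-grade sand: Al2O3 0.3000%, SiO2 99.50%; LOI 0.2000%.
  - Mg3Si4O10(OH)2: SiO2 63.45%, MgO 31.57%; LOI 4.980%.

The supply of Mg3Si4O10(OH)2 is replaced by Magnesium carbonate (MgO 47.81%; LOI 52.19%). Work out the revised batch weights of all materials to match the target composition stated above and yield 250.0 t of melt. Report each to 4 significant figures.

Full float precision is kept through the solve. The intermediate values are displayed rounded to four significant digits alongside each step. A single rounding produces every reported value — derived quantities (yield, six oxide percentages, ignition loss, glass mass, the totals) are recomputed at exact precision using the weight values for 250.0 t of glass, exactly as shown in question or answer.
The oxide mass targets at 250.0 t melt:
  BaO: 14.44% × 250.0 = 36.10 t
  Na2O: 5.381% × 250.0 = 13.45 t
  Al2O3: 7.250% × 250.0 = 18.12 t
  PbO: 17.71% × 250.0 = 44.28 t
  SiO2: 49.06% × 250.0 = 122.6 t
  MgO: 6.155% × 250.0 = 15.39 t
A balance pass over the oxides, per the reported batch figures, for the quoted basis mass (every target is met by its sum once rounding is allowed for):
  BaO: 46.45·0.7772 = 36.10 t (target 36.10 t)
  Na2O: 31.06·0.4331 = 13.45 t (target 13.45 t)
  Al2O3: 17.83·0.9960 + 123.3·0.003000 = 18.13 t (target 18.12 t)
  PbO: 45.31·0.9772 = 44.28 t (target 44.28 t)
  SiO2: 123.3·0.9950 = 122.7 t (target 122.6 t)
  MgO: 32.18·0.4781 = 15.39 t (target 15.39 t)
Glass-mass bookkeeping: net batch after ignition = 250.0 t (the targets, summed, come to 250.0 t; the stated basis being 250.0 t — gaps are rounding artifacts).
Batch grand total — Σ batch = 296.1 t; ignition loss, Σ(batch × LOI) = 46.10 t; as yield: glass ÷ batch → 84.43%.

Revised batch per 250.0 t melt:
  Salt cake: 31.06 t
  Tabular alumina: 17.83 t
  Red lead: 45.31 t
  Witherite: 46.45 t
  Glass-grade sand: 123.3 t
  Magnesium carbonate: 32.18 t
Total batch = 296.1 t; LOI loss = 46.10 t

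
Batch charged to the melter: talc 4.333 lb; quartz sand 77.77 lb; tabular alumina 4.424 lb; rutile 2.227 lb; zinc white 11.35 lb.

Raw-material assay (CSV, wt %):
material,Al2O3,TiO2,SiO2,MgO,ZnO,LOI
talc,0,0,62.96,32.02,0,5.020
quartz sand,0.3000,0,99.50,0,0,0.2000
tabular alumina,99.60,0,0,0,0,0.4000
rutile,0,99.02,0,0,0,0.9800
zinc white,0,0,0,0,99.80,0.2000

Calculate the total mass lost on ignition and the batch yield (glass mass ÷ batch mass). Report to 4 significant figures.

LOI loss = 0.4353 lb; glass = 99.67 lb; yield = 99.57%

Working values appear, rounded to 4 significant figures, at each printed step. All arithmetic carries full float precision in every operation — a single rounding produces every reported number. Derived quantities (LOI, totals, glass mass, the yield, the five compositions) are rebuilt in full precision from the weighed amounts per 99.67 lb of glass as they appear in either problem or answer.
Loss on ignition, line by line:
  talc: 4.333 × 0.05020 = 0.2175 lb
  quartz sand: 77.77 × 0.002000 = 0.1555 lb
  tabular alumina: 4.424 × 0.004000 = 0.01770 lb
  rutile: 2.227 × 0.009800 = 0.02182 lb
  zinc white: 11.35 × 0.002000 = 0.02270 lb
Total LOI = 0.4353 lb
Glass = batch − LOI = 100.1 − 0.4353 = 99.67 lb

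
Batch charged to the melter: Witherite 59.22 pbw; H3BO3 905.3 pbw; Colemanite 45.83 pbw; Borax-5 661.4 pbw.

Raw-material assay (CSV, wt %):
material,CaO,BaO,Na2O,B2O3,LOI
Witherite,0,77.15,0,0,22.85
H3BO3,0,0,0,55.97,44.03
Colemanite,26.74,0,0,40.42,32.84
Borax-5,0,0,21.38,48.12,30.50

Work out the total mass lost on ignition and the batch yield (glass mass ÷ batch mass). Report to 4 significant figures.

LOI loss = 628.9 pbw; glass = 1043 pbw; yield = 62.38%

Intermediates are displayed rounded to 4 significant figures in the printout; each numeric step keeps exact precision from start to finish — each reported value is rounded exactly once. The derived quantities, which include yield, net glass mass, ignition loss, totals, the four compositions, are re-derived in full float precision, precisely as stated by the question or the answer, from the batch weights on 1043 pbw of glass.
Ignition loss by material:
  Witherite: 59.22 × 0.2285 = 13.53 pbw
  H3BO3: 905.3 × 0.4403 = 398.6 pbw
  Colemanite: 45.83 × 0.3284 = 15.05 pbw
  Borax-5: 661.4 × 0.3050 = 201.7 pbw
Total LOI = 628.9 pbw
Glass = batch − LOI = 1672 − 628.9 = 1043 pbw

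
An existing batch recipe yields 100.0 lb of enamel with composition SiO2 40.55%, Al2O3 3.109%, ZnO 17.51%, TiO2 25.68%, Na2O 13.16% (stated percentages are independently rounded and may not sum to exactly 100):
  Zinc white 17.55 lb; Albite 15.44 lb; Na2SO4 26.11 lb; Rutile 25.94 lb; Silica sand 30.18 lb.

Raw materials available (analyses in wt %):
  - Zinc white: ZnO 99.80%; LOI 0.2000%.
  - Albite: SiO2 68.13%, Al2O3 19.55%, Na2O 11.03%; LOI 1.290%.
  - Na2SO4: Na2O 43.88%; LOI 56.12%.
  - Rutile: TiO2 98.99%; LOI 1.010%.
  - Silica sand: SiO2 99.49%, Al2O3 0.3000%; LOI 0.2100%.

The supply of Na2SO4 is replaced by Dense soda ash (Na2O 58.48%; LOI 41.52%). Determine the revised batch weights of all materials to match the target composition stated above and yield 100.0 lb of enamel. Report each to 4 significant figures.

All arithmetic holds full precision in every operation — working values are printed with 4-significant-digit rounding at each printed step. Exactly one rounding goes into each reported number. All derived quantities (yield, the five compositions, totals, ignition loss, net glass mass) are rebuilt from the batch weights for 100.0 lb of glass at full float precision, as quoted within the problem or answer text.
Target oxide masses per 100.0 lb enamel:
  SiO2: 40.55% × 100.0 = 40.55 lb
  Al2O3: 3.109% × 100.0 = 3.109 lb
  ZnO: 17.51% × 100.0 = 17.51 lb
  TiO2: 25.68% × 100.0 = 25.68 lb
  Na2O: 13.16% × 100.0 = 13.16 lb
Mass-balance tally per oxide with the batch weights as given, versus the basis set out (sums match the target masses once rounding is allowed for):
  SiO2: 15.44·0.6813 + 30.18·0.9949 = 40.55 lb (target 40.55 lb)
  Al2O3: 15.44·0.1955 + 30.18·0.003000 = 3.109 lb (target 3.109 lb)
  ZnO: 17.55·0.9980 = 17.51 lb (target 17.51 lb)
  TiO2: 25.94·0.9899 = 25.68 lb (target 25.68 lb)
  Na2O: 15.44·0.1103 + 19.59·0.5848 = 13.16 lb (target 13.16 lb)
Auditing the glass mass value: batch total minus LOI = 100.0 lb (the targets, summed, come to 100.0 lb; the stated basis being 100.0 lb — differing by rounding only).
Batch total: Σ batch = 108.7 lb; ignition loss, Σ(batch × LOI) = 8.693 lb; yield: glass divided by total = 92.00%.

Revised batch per 100.0 lb enamel:
  Zinc white: 17.55 lb
  Albite: 15.44 lb
  Dense soda ash: 19.59 lb
  Rutile: 25.94 lb
  Silica sand: 30.18 lb
Total batch = 108.7 lb; LOI loss = 8.693 lb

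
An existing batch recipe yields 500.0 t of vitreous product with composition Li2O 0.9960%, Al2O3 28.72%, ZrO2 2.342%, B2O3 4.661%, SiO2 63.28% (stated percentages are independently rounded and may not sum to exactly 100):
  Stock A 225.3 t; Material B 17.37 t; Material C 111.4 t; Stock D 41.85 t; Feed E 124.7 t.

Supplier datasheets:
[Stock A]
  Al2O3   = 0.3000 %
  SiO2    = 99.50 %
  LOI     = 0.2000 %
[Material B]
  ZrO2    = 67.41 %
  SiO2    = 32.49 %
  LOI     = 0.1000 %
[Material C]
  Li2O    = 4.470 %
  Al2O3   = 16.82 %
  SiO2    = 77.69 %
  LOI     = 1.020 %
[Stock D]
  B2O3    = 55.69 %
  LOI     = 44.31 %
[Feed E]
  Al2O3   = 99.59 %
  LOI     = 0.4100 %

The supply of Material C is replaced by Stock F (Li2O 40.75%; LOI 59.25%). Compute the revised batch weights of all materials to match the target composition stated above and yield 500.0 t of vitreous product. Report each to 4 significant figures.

Revised batch per 500.0 t vitreous product:
  Stock A: 312.3 t
  Material B: 17.37 t
  Stock F: 12.22 t
  Stock D: 41.85 t
  Feed E: 143.3 t
Total batch = 527.0 t; LOI loss = 27.01 t

All internal work carries exact precision at every stage; values along the way appear rounded to 4 significant figures at each printed step — a single rounding completes each reported number. Derived quantities, including net glass mass, the totals, five oxide percentages, yield, ignition loss, are computed starting from the weights on 500.0 t of glass at full precision, as they appear in the problem or the answer.
Oxide mass targets, per 500.0 t vitreous product:
  Li2O: 0.9960% × 500.0 = 4.980 t
  Al2O3: 28.72% × 500.0 = 143.6 t
  ZrO2: 2.342% × 500.0 = 11.71 t
  B2O3: 4.661% × 500.0 = 23.30 t
  SiO2: 63.28% × 500.0 = 316.4 t
Per-oxide balance check working from each reported weight, under the basis named above (target by target, the sums agree within answer rounding):
  Li2O: 12.22·0.4075 = 4.980 t (target 4.980 t)
  Al2O3: 312.3·0.003000 + 143.3·0.9959 = 143.6 t (target 143.6 t)
  ZrO2: 17.37·0.6741 = 11.71 t (target 11.71 t)
  B2O3: 41.85·0.5569 = 23.31 t (target 23.30 t)
  SiO2: 312.3·0.9950 + 17.37·0.3249 = 316.4 t (target 316.4 t)
Mass balance on the glass: the batch minus its LOI: 500.0 t (oxide target masses add up to 500.0 t; against the stated basis, 500.0 t — deltas are rounding alone).
Summing the batch: Σ batch = 527.0 t; LOI loss = Σ batch·LOI = 27.01 t; yield: glass divided by total = 94.87%.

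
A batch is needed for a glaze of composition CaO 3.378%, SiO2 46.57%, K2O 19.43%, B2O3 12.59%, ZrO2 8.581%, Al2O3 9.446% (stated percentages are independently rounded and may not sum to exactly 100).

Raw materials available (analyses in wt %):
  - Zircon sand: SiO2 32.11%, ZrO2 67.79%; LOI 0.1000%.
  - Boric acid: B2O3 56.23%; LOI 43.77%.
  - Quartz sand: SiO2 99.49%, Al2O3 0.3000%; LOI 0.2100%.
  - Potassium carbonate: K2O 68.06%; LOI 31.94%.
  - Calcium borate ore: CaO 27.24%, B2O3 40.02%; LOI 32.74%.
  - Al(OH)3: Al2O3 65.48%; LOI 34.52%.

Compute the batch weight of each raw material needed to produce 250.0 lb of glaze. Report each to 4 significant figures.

Working values are rounded to four significant figures when displayed; the working math runs at exact precision through every step; every reported number carries a single rounding — the derived quantities are rebuilt from the weighed amounts at 250.0 lb of glass in full precision (the totals, LOI, glass mass, the six compositions, yield) exactly as shown in the question or the answer.
Target masses of each oxide per 250.0 lb glaze:
  CaO: 3.378% × 250.0 = 8.445 lb
  SiO2: 46.57% × 250.0 = 116.4 lb
  K2O: 19.43% × 250.0 = 48.58 lb
  B2O3: 12.59% × 250.0 = 31.48 lb
  ZrO2: 8.581% × 250.0 = 21.45 lb
  Al2O3: 9.446% × 250.0 = 23.62 lb
Checking each oxide sum per the reported batch figures, on the stated basis (oxide sums agree with the targets once rounding is allowed for):
  CaO: 31.00·0.2724 = 8.444 lb (target 8.445 lb)
  SiO2: 31.65·0.3211 + 106.8·0.9949 = 116.4 lb (target 116.4 lb)
  K2O: 71.37·0.6806 = 48.57 lb (target 48.58 lb)
  B2O3: 33.91·0.5623 + 31.00·0.4002 = 31.47 lb (target 31.48 lb)
  ZrO2: 31.65·0.6779 = 21.46 lb (target 21.45 lb)
  Al2O3: 106.8·0.003000 + 35.58·0.6548 = 23.62 lb (target 23.62 lb)
Mass balance on the glass: batch total minus LOI = 250.0 lb (the Σ of target masses is 250.0 lb; stated basis 250.0 lb — deltas are rounding alone).
Batch grand total — Σ batch = 310.3 lb; loss to ignition Σ batch·LOI = 60.33 lb; as yield: glass ÷ batch → 80.56%.

Batch per 250.0 lb glaze:
  Zircon sand: 31.65 lb
  Boric acid: 33.91 lb
  Quartz sand: 106.8 lb
  Potassium carbonate: 71.37 lb
  Calcium borate ore: 31.00 lb
  Al(OH)3: 35.58 lb
Total batch = 310.3 lb; LOI loss = 60.33 lb; yield = 80.56%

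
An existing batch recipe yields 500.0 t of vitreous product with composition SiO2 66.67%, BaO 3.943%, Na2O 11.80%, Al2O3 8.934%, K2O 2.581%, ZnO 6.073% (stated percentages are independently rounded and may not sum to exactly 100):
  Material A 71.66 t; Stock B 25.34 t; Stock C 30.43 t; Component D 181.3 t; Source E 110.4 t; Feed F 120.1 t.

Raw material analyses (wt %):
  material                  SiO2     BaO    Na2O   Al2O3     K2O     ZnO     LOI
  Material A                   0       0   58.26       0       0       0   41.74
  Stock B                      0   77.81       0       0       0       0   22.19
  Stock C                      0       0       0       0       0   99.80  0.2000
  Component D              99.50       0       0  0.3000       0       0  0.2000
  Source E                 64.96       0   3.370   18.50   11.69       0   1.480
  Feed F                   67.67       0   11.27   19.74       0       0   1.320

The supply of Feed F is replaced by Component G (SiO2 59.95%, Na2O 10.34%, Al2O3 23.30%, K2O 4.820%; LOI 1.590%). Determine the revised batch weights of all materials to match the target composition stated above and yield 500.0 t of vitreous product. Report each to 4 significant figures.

Revised batch per 500.0 t vitreous product:
  Material A: 71.74 t
  Stock B: 25.34 t
  Stock C: 30.43 t
  Component D: 212.7 t
  Source E: 48.28 t
  Component G: 150.6 t
Total batch = 539.1 t; LOI loss = 39.16 t

The working math keeps exact precision from first step to last. Intermediates appear rounded off to 4 significant digits at each printed step; each reported value includes exactly one rounding; all derived quantities (totals, six oxide percentages, glass mass, ignition loss, yield) are computed at full float precision starting from the weights for 500.0 t of glass, exactly as shown in the problem or the answer.
Oxide-by-oxide targets in 500.0 t vitreous product:
  SiO2: 66.67% × 500.0 = 333.4 t
  BaO: 3.943% × 500.0 = 19.72 t
  Na2O: 11.80% × 500.0 = 59.00 t
  Al2O3: 8.934% × 500.0 = 44.67 t
  K2O: 2.581% × 500.0 = 12.90 t
  ZnO: 6.073% × 500.0 = 30.36 t
Balance tally, oxide-wise, working from each reported weight, for the quoted basis mass (each sum matches its target mass inside rounding margins):
  SiO2: 212.7·0.9950 + 48.28·0.6496 + 150.6·0.5995 = 333.3 t (target 333.4 t)
  BaO: 25.34·0.7781 = 19.72 t (target 19.72 t)
  Na2O: 71.74·0.5826 + 48.28·0.03370 + 150.6·0.1034 = 58.99 t (target 59.00 t)
  Al2O3: 212.7·0.003000 + 48.28·0.1850 + 150.6·0.2330 = 44.66 t (target 44.67 t)
  K2O: 48.28·0.1169 + 150.6·0.04820 = 12.90 t (target 12.90 t)
  ZnO: 30.43·0.9980 = 30.37 t (target 30.36 t)
Glass mass check: net batch after ignition = 499.9 t (per-oxide target masses sum to 500.0 t; stated basis 500.0 t — a pure rounding effect).
Summing the batch: Σ batch = 539.1 t; LOI loss = Σ batch·LOI = 39.16 t; glass ÷ batch gives a yield of 92.74%.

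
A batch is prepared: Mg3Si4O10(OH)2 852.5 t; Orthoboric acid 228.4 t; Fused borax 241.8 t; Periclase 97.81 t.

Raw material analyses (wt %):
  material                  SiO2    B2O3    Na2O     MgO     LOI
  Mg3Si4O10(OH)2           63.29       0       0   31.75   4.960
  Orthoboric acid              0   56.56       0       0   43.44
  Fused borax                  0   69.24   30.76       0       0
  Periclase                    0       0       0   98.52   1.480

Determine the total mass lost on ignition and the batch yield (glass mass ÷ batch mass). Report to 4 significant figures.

LOI loss = 142.9 t; glass = 1278 t; yield = 89.94%

Every computation keeps exact precision in all steps; working values are printed, rounded to four significant figures, at each printed step. Every reported value is rounded exactly once. Derived quantities are rebuilt at full float precision (glass mass, the yield, LOI, four oxide percentages, totals) from the weighed amounts for 1278 t of glass as set out in either problem or answer.
Ignition loss by material:
  Mg3Si4O10(OH)2: 852.5 × 0.04960 = 42.28 t
  Orthoboric acid: 228.4 × 0.4344 = 99.22 t
  Fused borax: 241.8 × 0 = 0 t
  Periclase: 97.81 × 0.01480 = 1.448 t
Total LOI = 142.9 t
Glass = batch − LOI = 1421 − 142.9 = 1278 t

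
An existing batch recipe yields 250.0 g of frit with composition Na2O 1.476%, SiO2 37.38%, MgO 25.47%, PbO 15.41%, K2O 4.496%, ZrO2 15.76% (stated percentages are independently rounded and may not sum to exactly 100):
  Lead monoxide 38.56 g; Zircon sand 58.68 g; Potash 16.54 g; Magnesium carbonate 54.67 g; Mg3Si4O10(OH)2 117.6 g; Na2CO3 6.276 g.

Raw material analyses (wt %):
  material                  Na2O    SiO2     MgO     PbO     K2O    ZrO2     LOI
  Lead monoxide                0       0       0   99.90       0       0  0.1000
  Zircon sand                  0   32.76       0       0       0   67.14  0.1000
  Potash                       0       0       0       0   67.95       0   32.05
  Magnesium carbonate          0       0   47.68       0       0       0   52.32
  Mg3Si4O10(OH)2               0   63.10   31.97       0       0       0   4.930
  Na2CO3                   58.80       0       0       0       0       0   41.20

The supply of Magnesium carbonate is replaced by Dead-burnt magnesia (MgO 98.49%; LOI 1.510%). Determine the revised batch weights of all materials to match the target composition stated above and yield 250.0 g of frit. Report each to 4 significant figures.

Revised batch per 250.0 g frit:
  Lead monoxide: 38.56 g
  Zircon sand: 58.68 g
  Potash: 16.54 g
  Dead-burnt magnesia: 26.47 g
  Mg3Si4O10(OH)2: 117.6 g
  Na2CO3: 6.276 g
Total batch = 264.1 g; LOI loss = 14.18 g

Each numeric step carries full precision in all steps. Working values are printed (rounded to four significant digits) in the printout — a single rounding finalizes every reported value; derived quantities (ignition loss, six oxide percentages, net glass mass, yield, totals) are carried in exact precision from the batch weights at 250.0 g of glass as they appear in either problem or answer.
Per-oxide target masses for 250.0 g frit:
  Na2O: 1.476% × 250.0 = 3.690 g
  SiO2: 37.38% × 250.0 = 93.45 g
  MgO: 25.47% × 250.0 = 63.68 g
  PbO: 15.41% × 250.0 = 38.52 g
  K2O: 4.496% × 250.0 = 11.24 g
  ZrO2: 15.76% × 250.0 = 39.40 g
Sums-versus-targets review per the reported batch figures, against the basis in use (target by target, the sums agree inside rounding margins):
  Na2O: 6.276·0.5880 = 3.690 g (target 3.690 g)
  SiO2: 58.68·0.3276 + 117.6·0.6310 = 93.43 g (target 93.45 g)
  MgO: 26.47·0.9849 + 117.6·0.3197 = 63.67 g (target 63.68 g)
  PbO: 38.56·0.9990 = 38.52 g (target 38.52 g)
  K2O: 16.54·0.6795 = 11.24 g (target 11.24 g)
  ZrO2: 58.68·0.6714 = 39.40 g (target 39.40 g)
The glass-mass cross-check: batch Σ − ignition loss = 249.9 g (per-oxide target masses sum to 250.0 g; the stated basis being 250.0 g — rounding explains the deltas).
Whole-batch sum: Σ batch = 264.1 g; loss to ignition Σ batch·LOI = 14.18 g; yield: glass divided by total = 94.63%.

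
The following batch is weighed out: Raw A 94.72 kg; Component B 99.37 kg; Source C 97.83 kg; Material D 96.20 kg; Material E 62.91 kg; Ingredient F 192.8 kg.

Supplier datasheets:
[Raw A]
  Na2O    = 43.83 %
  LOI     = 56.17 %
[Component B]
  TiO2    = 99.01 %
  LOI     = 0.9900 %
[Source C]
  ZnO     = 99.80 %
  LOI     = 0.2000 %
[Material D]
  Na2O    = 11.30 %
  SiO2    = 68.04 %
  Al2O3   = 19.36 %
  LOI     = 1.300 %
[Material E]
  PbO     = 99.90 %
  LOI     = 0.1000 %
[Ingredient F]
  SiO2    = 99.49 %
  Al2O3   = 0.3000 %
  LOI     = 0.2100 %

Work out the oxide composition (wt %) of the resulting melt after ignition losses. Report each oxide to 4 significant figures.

Glass mass = 587.7 kg (batch 643.8 − LOI 56.10).
Composition: TiO2 16.74%, Na2O 8.913%, PbO 10.69%, ZnO 16.61%, SiO2 43.77%, Al2O3 3.267%

Values along the way appear rounded off to 4 significant digits between the steps. The working math carries exact precision throughout — each reported figure is rounded just once; derived quantities, which include the totals, six oxide percentages, LOI, glass mass, the yield, are carried at full precision, as quoted within the question or the answer, starting from the weights per 587.7 kg of glass.
What the batch supplies per oxide:
  TiO2: 99.37·0.9901 = 98.39 kg
  Na2O: 94.72·0.4383 + 96.20·0.1130 = 52.39 kg
  PbO: 62.91·0.9990 = 62.85 kg
  ZnO: 97.83·0.9980 = 97.63 kg
  SiO2: 96.20·0.6804 + 192.8·0.9949 = 257.3 kg
  Al2O3: 96.20·0.1936 + 192.8·0.003000 = 19.20 kg
LOI: 94.72·0.5617 + 99.37·0.009900 + 97.83·0.002000 + 96.20·0.01300 + 62.91·0.001000 + 192.8·0.002100 = 56.10 kg
Resulting glass, batch − LOI: 643.8 − 56.10 = 587.7 kg (= the summed oxide contributions)
percent share: oxide ÷ glass, ×100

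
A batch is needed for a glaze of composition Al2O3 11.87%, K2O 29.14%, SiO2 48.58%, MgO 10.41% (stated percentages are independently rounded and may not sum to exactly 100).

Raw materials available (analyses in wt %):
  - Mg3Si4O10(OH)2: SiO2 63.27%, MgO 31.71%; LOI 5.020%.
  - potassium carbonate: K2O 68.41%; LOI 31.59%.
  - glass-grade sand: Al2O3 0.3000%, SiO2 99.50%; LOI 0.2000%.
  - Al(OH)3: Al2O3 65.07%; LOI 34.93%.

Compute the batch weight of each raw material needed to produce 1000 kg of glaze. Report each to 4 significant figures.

Batch per 1000 kg glaze:
  Mg3Si4O10(OH)2: 328.3 kg
  potassium carbonate: 426.0 kg
  glass-grade sand: 279.5 kg
  Al(OH)3: 181.1 kg
Total batch = 1215 kg; LOI loss = 214.9 kg; yield = 82.31%

Intermediates are printed, rounded to four significant digits, in the printout — every computation keeps full float precision in every operation. Every reported result undergoes a single rounding. Derived quantities (ignition loss, yield, totals, four oxide percentages, net glass mass) are re-derived from the weighed amounts at 1000 kg of glass in exact precision, exactly as printed in question or answer.
The oxide mass targets at 1000 kg glaze:
  Al2O3: 11.87% × 1000 = 118.7 kg
  K2O: 29.14% × 1000 = 291.4 kg
  SiO2: 48.58% × 1000 = 485.8 kg
  MgO: 10.41% × 1000 = 104.1 kg
Oxide-by-oxide audit with the batch weights as given, versus the basis set out (sum by sum, the targets are met given rounding of the digits):
  Al2O3: 279.5·0.003000 + 181.1·0.6507 = 118.7 kg (target 118.7 kg)
  K2O: 426.0·0.6841 = 291.4 kg (target 291.4 kg)
  SiO2: 328.3·0.6327 + 279.5·0.9950 = 485.8 kg (target 485.8 kg)
  MgO: 328.3·0.3171 = 104.1 kg (target 104.1 kg)
Consistency of the glass mass: the batch minus its LOI: 1000 kg (oxide target masses add up to 1000 kg; stated basis 1000 kg — rounding explains the deltas).
Summing the batch: Σ batch = 1215 kg; LOI removed, Σ of batch·LOI: 214.9 kg; yield: glass divided by total = 82.31%.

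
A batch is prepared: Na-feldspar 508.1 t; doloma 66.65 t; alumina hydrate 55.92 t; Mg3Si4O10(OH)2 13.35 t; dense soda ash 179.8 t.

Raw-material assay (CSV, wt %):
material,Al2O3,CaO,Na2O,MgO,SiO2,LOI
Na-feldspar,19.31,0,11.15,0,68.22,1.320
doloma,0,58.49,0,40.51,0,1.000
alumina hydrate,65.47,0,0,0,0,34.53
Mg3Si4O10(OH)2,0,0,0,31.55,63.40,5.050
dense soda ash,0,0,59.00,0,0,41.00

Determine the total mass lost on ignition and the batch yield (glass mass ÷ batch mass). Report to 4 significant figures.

Values along the way are displayed rounded off to 4 significant digits on the page — all arithmetic maintains full float precision through every step. Every reported value is rounded exactly once. The derived quantities (the five compositions, net glass mass, yield, ignition loss, the totals) are re-derived in exact precision starting from the weights at 722.7 t of glass exactly as shown in problem or answer.
Per-material ignition loss:
  Na-feldspar: 508.1 × 0.01320 = 6.707 t
  doloma: 66.65 × 0.01000 = 0.6665 t
  alumina hydrate: 55.92 × 0.3453 = 19.31 t
  Mg3Si4O10(OH)2: 13.35 × 0.05050 = 0.6742 t
  dense soda ash: 179.8 × 0.4100 = 73.72 t
Total LOI = 101.1 t
Glass = batch − LOI = 823.8 − 101.1 = 722.7 t

LOI loss = 101.1 t; glass = 722.7 t; yield = 87.73%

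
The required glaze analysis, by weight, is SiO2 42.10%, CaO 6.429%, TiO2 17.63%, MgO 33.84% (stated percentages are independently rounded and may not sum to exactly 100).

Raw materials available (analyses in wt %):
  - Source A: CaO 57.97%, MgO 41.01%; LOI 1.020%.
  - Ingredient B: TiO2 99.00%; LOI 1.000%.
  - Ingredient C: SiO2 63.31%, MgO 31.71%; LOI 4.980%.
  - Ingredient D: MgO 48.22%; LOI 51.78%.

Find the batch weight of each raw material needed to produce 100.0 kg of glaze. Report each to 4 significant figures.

Batch per 100.0 kg glaze:
  Source A: 11.09 kg
  Ingredient B: 17.81 kg
  Ingredient C: 66.50 kg
  Ingredient D: 17.02 kg
Total batch = 112.4 kg; LOI loss = 12.42 kg; yield = 88.96%

Values along the way appear rounded off to 4 significant figures when written out — each numeric step maintains full precision all the way through. A single rounding yields each reported value — the derived quantities, which include the totals, yield, LOI, four oxide percentages, glass mass, are computed in exact precision, as they appear in question or answer, using the weight values on 100.0 kg of glass.
Oxide-by-oxide targets in 100.0 kg glaze:
  SiO2: 42.10% × 100.0 = 42.10 kg
  CaO: 6.429% × 100.0 = 6.429 kg
  TiO2: 17.63% × 100.0 = 17.63 kg
  MgO: 33.84% × 100.0 = 33.84 kg
Sums-versus-targets review with the batch weights as given, versus the basis set out (target by target, the sums agree up to rounding of the answer):
  SiO2: 66.50·0.6331 = 42.10 kg (target 42.10 kg)
  CaO: 11.09·0.5797 = 6.429 kg (target 6.429 kg)
  TiO2: 17.81·0.9900 = 17.63 kg (target 17.63 kg)
  MgO: 11.09·0.4101 + 66.50·0.3171 + 17.02·0.4822 = 33.84 kg (target 33.84 kg)
Glass-mass sanity pass: the batch minus its LOI: 100.0 kg (oxide target masses add up to 100.0 kg; versus the stated basis of 100.0 kg — deltas are rounding alone).
Adding the batch up: Σ batch = 112.4 kg; ignition loss, Σ(batch × LOI) = 12.42 kg; the yield ratio, glass ÷ batch: 88.96%.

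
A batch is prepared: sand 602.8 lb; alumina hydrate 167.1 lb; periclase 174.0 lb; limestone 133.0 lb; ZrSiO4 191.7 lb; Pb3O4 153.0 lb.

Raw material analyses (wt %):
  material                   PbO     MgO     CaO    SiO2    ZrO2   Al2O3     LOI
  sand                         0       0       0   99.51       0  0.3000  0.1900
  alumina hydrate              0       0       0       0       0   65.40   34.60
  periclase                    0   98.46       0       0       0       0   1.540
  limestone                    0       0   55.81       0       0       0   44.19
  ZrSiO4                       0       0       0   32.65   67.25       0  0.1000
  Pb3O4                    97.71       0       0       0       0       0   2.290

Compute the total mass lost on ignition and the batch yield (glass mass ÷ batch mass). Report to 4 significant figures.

Values along the way are printed, with 4-significant-digit rounding, on the page. The whole derivation keeps exact precision from first step to last — each reported result sees exactly one rounding — the derived quantities are computed at full float precision (ignition loss, glass mass, the totals, the six compositions, yield) from the batch weights at 1297 lb of glass, as given in the problem or answer text.
Material-by-material LOI:
  sand: 602.8 × 0.001900 = 1.145 lb
  alumina hydrate: 167.1 × 0.3460 = 57.82 lb
  periclase: 174.0 × 0.01540 = 2.680 lb
  limestone: 133.0 × 0.4419 = 58.77 lb
  ZrSiO4: 191.7 × 0.001000 = 0.1917 lb
  Pb3O4: 153.0 × 0.02290 = 3.504 lb
Total LOI = 124.1 lb
Glass = batch − LOI = 1422 − 124.1 = 1297 lb

LOI loss = 124.1 lb; glass = 1297 lb; yield = 91.27%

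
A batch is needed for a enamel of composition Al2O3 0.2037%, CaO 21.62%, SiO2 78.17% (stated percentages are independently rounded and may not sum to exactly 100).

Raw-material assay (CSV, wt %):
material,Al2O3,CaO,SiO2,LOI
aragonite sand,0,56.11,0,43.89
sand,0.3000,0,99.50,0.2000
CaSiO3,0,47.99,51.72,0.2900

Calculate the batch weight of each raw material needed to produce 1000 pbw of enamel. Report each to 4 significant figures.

The intermediate values are displayed rounded to four significant figures when written out. The working math keeps full precision through every step — exactly one rounding is applied to every reported figure — all derived quantities are rebuilt starting from the weights on 1000 pbw of glass at exact precision (three oxide percentages, yield, net glass mass, totals, ignition loss) exactly as shown in problem or answer.
Target masses of each oxide per 1000 pbw enamel:
  Al2O3: 0.2037% × 1000 = 2.037 pbw
  CaO: 21.62% × 1000 = 216.2 pbw
  SiO2: 78.17% × 1000 = 781.7 pbw
Checking each oxide sum applying the batch weights above, on the stated basis (sums match the target masses once rounding is allowed for):
  Al2O3: 679.0·0.003000 = 2.037 pbw (target 2.037 pbw)
  CaO: 209.9·0.5611 + 205.1·0.4799 = 216.2 pbw (target 216.2 pbw)
  SiO2: 679.0·0.9950 + 205.1·0.5172 = 781.7 pbw (target 781.7 pbw)
Glass-mass bookkeeping: Σ batch − LOI loss = 999.9 pbw (summing oxide targets gives 999.9 pbw; stated basis 1000 pbw — rounding explains the deltas).
Whole-batch sum: Σ batch = 1094 pbw; LOI loss = Σ batch·LOI = 94.08 pbw; yield, glass over the total, = 91.40%.

Batch per 1000 pbw enamel:
  aragonite sand: 209.9 pbw
  sand: 679.0 pbw
  CaSiO3: 205.1 pbw
Total batch = 1094 pbw; LOI loss = 94.08 pbw; yield = 91.40%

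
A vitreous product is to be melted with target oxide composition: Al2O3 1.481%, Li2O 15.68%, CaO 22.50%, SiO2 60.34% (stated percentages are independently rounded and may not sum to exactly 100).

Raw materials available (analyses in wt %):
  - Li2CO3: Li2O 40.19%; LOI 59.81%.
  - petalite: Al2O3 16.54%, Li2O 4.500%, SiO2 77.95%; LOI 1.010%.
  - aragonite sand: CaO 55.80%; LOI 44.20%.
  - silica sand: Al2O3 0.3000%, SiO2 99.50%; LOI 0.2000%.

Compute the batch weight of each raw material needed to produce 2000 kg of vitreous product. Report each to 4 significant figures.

Batch per 2000 kg vitreous product:
  Li2CO3: 762.5 kg
  petalite: 159.3 kg
  aragonite sand: 806.5 kg
  silica sand: 1088 kg
Total batch = 2816 kg; LOI loss = 816.3 kg; yield = 71.01%

Values along the way are displayed rounded to 4 significant figures in the printout — each numeric step maintains exact precision at each step. Every reported value carries a single rounding — all derived quantities, including totals, ignition loss, net glass mass, the four compositions, the yield, are re-derived using the weight values for 2000 kg of glass in exact precision as given in question or answer.
Target oxide masses per 2000 kg vitreous product:
  Al2O3: 1.481% × 2000 = 29.62 kg
  Li2O: 15.68% × 2000 = 313.6 kg
  CaO: 22.50% × 2000 = 450.0 kg
  SiO2: 60.34% × 2000 = 1207 kg
Balance tally, oxide-wise, using the reported weights, at the basis given (delivered sums recover each target inside rounding margins):
  Al2O3: 159.3·0.1654 + 1088·0.003000 = 29.61 kg (target 29.62 kg)
  Li2O: 762.5·0.4019 + 159.3·0.04500 = 313.6 kg (target 313.6 kg)
  CaO: 806.5·0.5580 = 450.0 kg (target 450.0 kg)
  SiO2: 159.3·0.7795 + 1088·0.9950 = 1207 kg (target 1207 kg)
Glass mass check: batch total minus LOI = 2000 kg (the targets, summed, come to 2000 kg; with the basis standing at 2000 kg — rounding explains the deltas).
Summing the batch: Σ batch = 2816 kg; Σ batch·LOI gives LOI loss = 816.3 kg; glass ÷ batch gives a yield of 71.01%.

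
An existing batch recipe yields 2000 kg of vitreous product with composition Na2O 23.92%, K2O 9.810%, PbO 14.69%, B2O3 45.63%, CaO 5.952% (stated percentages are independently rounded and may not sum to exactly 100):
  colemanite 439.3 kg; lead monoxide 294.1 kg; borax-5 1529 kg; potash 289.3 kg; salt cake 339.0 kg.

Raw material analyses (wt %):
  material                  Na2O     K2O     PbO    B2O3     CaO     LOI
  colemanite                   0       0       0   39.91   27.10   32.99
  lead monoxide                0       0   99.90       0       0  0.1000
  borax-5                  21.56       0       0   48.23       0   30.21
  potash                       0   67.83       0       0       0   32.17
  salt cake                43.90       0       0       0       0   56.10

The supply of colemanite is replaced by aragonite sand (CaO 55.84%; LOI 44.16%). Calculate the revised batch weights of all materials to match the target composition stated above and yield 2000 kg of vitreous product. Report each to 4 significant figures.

All internal work maintains exact precision from start to finish — values along the way are displayed (rounded to four significant figures) as written — each reported figure is rounded once only; the derived quantities, including yield, glass mass, LOI, totals, the five compositions, are rebuilt using the weight values at 2000 kg of glass in full precision, as quoted within the problem or the answer.
Oxide-by-oxide targets in 2000 kg vitreous product:
  Na2O: 23.92% × 2000 = 478.4 kg
  K2O: 9.810% × 2000 = 196.2 kg
  PbO: 14.69% × 2000 = 293.8 kg
  B2O3: 45.63% × 2000 = 912.6 kg
  CaO: 5.952% × 2000 = 119.0 kg
A balance pass over the oxides, on the weights just shown, under the basis named above (delivered sums recover each target exact up to rounding of places):
  Na2O: 1892·0.2156 + 160.5·0.4390 = 478.4 kg (target 478.4 kg)
  K2O: 289.3·0.6783 = 196.2 kg (target 196.2 kg)
  PbO: 294.1·0.9990 = 293.8 kg (target 293.8 kg)
  B2O3: 1892·0.4823 = 912.5 kg (target 912.6 kg)
  CaO: 213.2·0.5584 = 119.1 kg (target 119.0 kg)
Auditing the glass mass value: total batch − LOI = 2000 kg (per-oxide target masses sum to 2000 kg; versus the stated basis of 2000 kg — any gap is answer rounding).
Total batch = Σ batch = 2849 kg; loss to ignition Σ batch·LOI = 849.1 kg; as yield: glass ÷ batch → 70.20%.

Revised batch per 2000 kg vitreous product:
  aragonite sand: 213.2 kg
  lead monoxide: 294.1 kg
  borax-5: 1892 kg
  potash: 289.3 kg
  salt cake: 160.5 kg
Total batch = 2849 kg; LOI loss = 849.1 kg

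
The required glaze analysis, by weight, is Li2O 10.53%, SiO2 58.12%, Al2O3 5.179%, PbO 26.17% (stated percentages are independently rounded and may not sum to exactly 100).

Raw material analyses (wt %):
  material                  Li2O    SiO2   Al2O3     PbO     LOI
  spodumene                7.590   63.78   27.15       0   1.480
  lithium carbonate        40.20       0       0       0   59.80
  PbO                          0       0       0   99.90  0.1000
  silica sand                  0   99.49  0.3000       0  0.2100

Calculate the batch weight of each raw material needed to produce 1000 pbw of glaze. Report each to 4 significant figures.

Rounding to 4 significant figures extends to every in-between result as shown. All internal work runs at exact precision from first step to last; every reported value undergoes a single rounding — the derived quantities (the yield, net glass mass, totals, four oxide percentages, ignition loss) are recomputed from the batch weights for 1000 pbw of glass at full precision, as given in the problem or answer text.
Oxide-by-oxide targets in 1000 pbw glaze:
  Li2O: 10.53% × 1000 = 105.3 pbw
  SiO2: 58.12% × 1000 = 581.2 pbw
  Al2O3: 5.179% × 1000 = 51.79 pbw
  PbO: 26.17% × 1000 = 261.7 pbw
Checking each oxide sum with the batch weights as given, at the basis given (oxide sums agree with the targets given rounding of the digits):
  Li2O: 185.6·0.07590 + 226.9·0.4020 = 105.3 pbw (target 105.3 pbw)
  SiO2: 185.6·0.6378 + 465.2·0.9949 = 581.2 pbw (target 581.2 pbw)
  Al2O3: 185.6·0.2715 + 465.2·0.003000 = 51.79 pbw (target 51.79 pbw)
  PbO: 262.0·0.9990 = 261.7 pbw (target 261.7 pbw)
Glass-mass bookkeeping: whole batch net of LOI = 1000 pbw (the targets, summed, come to 1000 pbw; versus the stated basis of 1000 pbw — rounding explains the deltas).
Total batch = Σ batch = 1140 pbw; Σ batch·LOI gives LOI loss = 139.7 pbw; the yield ratio, glass ÷ batch: 87.74%.

Batch per 1000 pbw glaze:
  spodumene: 185.6 pbw
  lithium carbonate: 226.9 pbw
  PbO: 262.0 pbw
  silica sand: 465.2 pbw
Total batch = 1140 pbw; LOI loss = 139.7 pbw; yield = 87.74%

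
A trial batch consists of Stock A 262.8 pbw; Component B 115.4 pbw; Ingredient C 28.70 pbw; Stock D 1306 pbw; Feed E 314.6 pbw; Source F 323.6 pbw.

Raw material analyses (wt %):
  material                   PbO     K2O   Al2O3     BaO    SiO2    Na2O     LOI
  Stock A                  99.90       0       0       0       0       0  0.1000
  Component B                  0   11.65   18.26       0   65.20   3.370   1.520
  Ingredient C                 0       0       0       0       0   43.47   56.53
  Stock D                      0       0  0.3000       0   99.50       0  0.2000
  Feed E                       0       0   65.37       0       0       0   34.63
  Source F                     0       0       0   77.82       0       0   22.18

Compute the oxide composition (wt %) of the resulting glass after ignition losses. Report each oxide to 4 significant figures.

Glass mass = 2150 pbw (batch 2351 − LOI 201.6).
Composition: PbO 12.21%, K2O 0.6254%, Al2O3 10.73%, BaO 11.72%, SiO2 63.95%, Na2O 0.7613%

Mid-chain values are shown rounded to 4 significant digits when written out. The working math keeps full float precision in all steps — exactly one rounding goes into every reported value; all derived quantities are rebuilt from the batch weights per 2150 pbw of glass at full float precision (ignition loss, net glass mass, yield, totals, the six compositions) as quoted within the question or the answer.
Mass of each oxide from the mix:
  PbO: 262.8·0.9990 = 262.5 pbw
  K2O: 115.4·0.1165 = 13.44 pbw
  Al2O3: 115.4·0.1826 + 1306·0.003000 + 314.6·0.6537 = 230.6 pbw
  BaO: 323.6·0.7782 = 251.8 pbw
  SiO2: 115.4·0.6520 + 1306·0.9950 = 1375 pbw
  Na2O: 115.4·0.03370 + 28.70·0.4347 = 16.36 pbw
LOI: 262.8·0.001000 + 115.4·0.01520 + 28.70·0.5653 + 1306·0.002000 + 314.6·0.3463 + 323.6·0.2218 = 201.6 pbw
batch − LOI leaves glass = 2351 − 201.6 = 2150 pbw (consistent with Σ oxide mass)
percent share: oxide ÷ glass, ×100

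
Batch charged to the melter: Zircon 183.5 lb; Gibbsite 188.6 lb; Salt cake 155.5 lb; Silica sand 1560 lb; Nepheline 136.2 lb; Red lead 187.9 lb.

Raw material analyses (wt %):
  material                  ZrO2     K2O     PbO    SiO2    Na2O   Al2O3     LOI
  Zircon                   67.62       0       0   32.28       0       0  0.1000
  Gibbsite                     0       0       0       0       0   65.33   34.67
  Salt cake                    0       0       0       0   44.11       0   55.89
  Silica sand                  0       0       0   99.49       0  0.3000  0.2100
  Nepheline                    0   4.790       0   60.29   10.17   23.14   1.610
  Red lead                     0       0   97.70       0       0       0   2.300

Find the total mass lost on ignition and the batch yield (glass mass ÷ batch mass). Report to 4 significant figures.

Mid-chain values are shown, rounded to 4 significant digits, within the worked lines; all internal work holds full precision through the solve — a single rounding yields each reported result; derived quantities, including the yield, glass mass, totals, the six compositions, LOI, are re-derived from the batch weights on 2249 lb of glass in full precision, as set out in the problem or answer text.
Material-by-material LOI:
  Zircon: 183.5 × 0.001000 = 0.1835 lb
  Gibbsite: 188.6 × 0.3467 = 65.39 lb
  Salt cake: 155.5 × 0.5589 = 86.91 lb
  Silica sand: 1560 × 0.002100 = 3.276 lb
  Nepheline: 136.2 × 0.01610 = 2.193 lb
  Red lead: 187.9 × 0.02300 = 4.322 lb
Total LOI = 162.3 lb
Glass = batch − LOI = 2412 − 162.3 = 2249 lb

LOI loss = 162.3 lb; glass = 2249 lb; yield = 93.27%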